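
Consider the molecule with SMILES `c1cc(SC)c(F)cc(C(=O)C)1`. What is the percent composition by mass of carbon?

58.68%

Atom tally by fragment:
  benzene ring core → C:6 H:6
  (− 3 ring H displaced by substituents)
  + SCH3 → C:1 H:3 S:1
  + F → F:1
  + COCH3 → C:2 H:3 O:1
Element totals:
  C: 9
  H: 9
  F: 1
  O: 1
  S: 1
Molecular formula: C9H9FOS.
Molar mass = 184.228 g/mol.
Mass from C: 9 × 12.011 = 108.099 g/mol.
%C = 108.099 / 184.228 × 100 = 58.68%.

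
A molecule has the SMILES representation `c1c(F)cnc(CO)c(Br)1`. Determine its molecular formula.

Atom tally by fragment:
  pyridine ring core → C:5 H:5 N:1
  (− 3 ring H displaced by substituents)
  + F → F:1
  + CH2OH → C:1 H:3 O:1
  + Br → Br:1
Element totals:
  C: 6
  H: 5
  Br: 1
  F: 1
  N: 1
  O: 1

C6H5BrFNO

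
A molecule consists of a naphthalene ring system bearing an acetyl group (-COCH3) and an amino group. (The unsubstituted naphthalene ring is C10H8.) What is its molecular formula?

Atom tally by fragment:
  naphthalene ring system core → C:10 H:8
  (− 2 ring H displaced by substituents)
  + COCH3 → C:2 H:3 O:1
  + NH2 → N:1 H:2
Element totals:
  C: 12
  H: 11
  N: 1
  O: 1

C12H11NO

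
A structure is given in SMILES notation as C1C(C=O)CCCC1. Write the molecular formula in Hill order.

C7H12O

Atom tally by fragment:
  cyclohexane ring core → C:6 H:12
  (− 1 ring H displaced by substituents)
  + CHO → C:1 H:1 O:1
Element totals:
  C: 7
  H: 12
  O: 1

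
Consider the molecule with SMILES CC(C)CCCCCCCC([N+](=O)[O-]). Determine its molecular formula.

Atom tally by fragment:
  CH3 → C:1 H:3
  CH(CH3) → C:2 H:4
  CH2 → C:1 H:2
  CH2 → C:1 H:2
  CH2 → C:1 H:2
  CH2 → C:1 H:2
  CH2 → C:1 H:2
  CH2 → C:1 H:2
  CH2 → C:1 H:2
  CH2NO2 → C:1 H:2 N:1 O:2
Element totals:
  C: 11
  H: 23
  N: 1
  O: 2

C11H23NO2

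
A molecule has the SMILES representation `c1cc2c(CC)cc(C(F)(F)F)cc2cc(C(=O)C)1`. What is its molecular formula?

Atom tally by fragment:
  naphthalene ring system core → C:10 H:8
  (− 3 ring H displaced by substituents)
  + C2H5 → C:2 H:5
  + CF3 → C:1 F:3
  + COCH3 → C:2 H:3 O:1
Element totals:
  C: 15
  H: 13
  F: 3
  O: 1

C15H13F3O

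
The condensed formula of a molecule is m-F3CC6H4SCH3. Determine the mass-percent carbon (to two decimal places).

Atom tally by fragment:
  benzene ring core → C:6 H:6
  (− 2 ring H displaced by substituents)
  + CF3 → C:1 F:3
  + SCH3 → C:1 H:3 S:1
Element totals:
  C: 8
  H: 7
  F: 3
  S: 1
Molecular formula: C8H7F3S.
Molar mass = 192.198 g/mol.
Mass from C: 8 × 12.011 = 96.088 g/mol.
%C = 96.088 / 192.198 × 100 = 49.99%.

49.99%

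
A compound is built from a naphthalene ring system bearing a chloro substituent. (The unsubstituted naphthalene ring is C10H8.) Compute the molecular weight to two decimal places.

Atom tally by fragment:
  naphthalene ring system core → C:10 H:8
  (− 1 ring H displaced by substituents)
  + Cl → Cl:1
Element totals:
  C: 10
  H: 7
  Cl: 1
Molecular formula: C10H7Cl.
  M = 10(12.011) + 7(1.008) + 35.45
    = 120.110 + 7.056 + 35.450 = 162.616

162.62 g/mol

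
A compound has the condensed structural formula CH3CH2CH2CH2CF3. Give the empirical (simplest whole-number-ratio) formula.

C5H9F3

Atom tally by fragment:
  CH3 → C:1 H:3
  CH2 → C:1 H:2
  CH2 → C:1 H:2
  CH2CF3 → C:2 H:2 F:3
Element totals:
  C: 5
  H: 9
  F: 3
Molecular formula: C5H9F3.
gcd of subscripts (5, 3, 9) = 1, so the empirical formula equals the molecular formula.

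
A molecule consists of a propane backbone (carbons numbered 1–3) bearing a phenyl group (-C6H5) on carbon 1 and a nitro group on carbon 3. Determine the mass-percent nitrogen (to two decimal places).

8.48%

Atom tally by fragment:
  C6H5CH2 → C:7 H:7
  CH2 → C:1 H:2
  CH2NO2 → C:1 H:2 N:1 O:2
Element totals:
  C: 9
  H: 11
  N: 1
  O: 2
Molecular formula: C9H11NO2.
Molar mass = 165.192 g/mol.
Mass from N: 1 × 14.007 = 14.007 g/mol.
%N = 14.007 / 165.192 × 100 = 8.48%.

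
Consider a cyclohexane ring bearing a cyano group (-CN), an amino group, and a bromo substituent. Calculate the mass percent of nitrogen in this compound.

13.79%

Atom tally by fragment:
  cyclohexane ring core → C:6 H:12
  (− 3 ring H displaced by substituents)
  + CN → C:1 N:1
  + NH2 → N:1 H:2
  + Br → Br:1
Element totals:
  C: 7
  H: 11
  Br: 1
  N: 2
Molecular formula: C7H11BrN2.
Molar mass = 203.083 g/mol.
Mass from N: 2 × 14.007 = 28.014 g/mol.
%N = 28.014 / 203.083 × 100 = 13.79%.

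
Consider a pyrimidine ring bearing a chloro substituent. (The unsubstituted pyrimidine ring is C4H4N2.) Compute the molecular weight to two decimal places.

114.53 g/mol

Atom tally by fragment:
  pyrimidine ring core → C:4 H:4 N:2
  (− 1 ring H displaced by substituents)
  + Cl → Cl:1
Element totals:
  C: 4
  H: 3
  Cl: 1
  N: 2
Molecular formula: C4H3ClN2.
  M = 4(12.011) + 3(1.008) + 35.45 + 2(14.007)
    = 48.044 + 3.024 + 35.450 + 28.014 = 114.532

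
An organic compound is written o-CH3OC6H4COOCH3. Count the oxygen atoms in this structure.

Element totals:
  C: 9
  H: 10
  O: 3

3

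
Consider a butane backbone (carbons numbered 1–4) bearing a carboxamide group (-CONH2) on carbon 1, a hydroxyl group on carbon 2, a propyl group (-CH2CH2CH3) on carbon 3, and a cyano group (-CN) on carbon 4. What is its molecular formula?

Atom tally by fragment:
  H2NOCCH2 → C:2 H:4 O:1 N:1
  CH(OH) → C:1 H:2 O:1
  CH(CH2CH2CH3) → C:4 H:8
  CH2CN → C:2 H:2 N:1
Element totals:
  C: 9
  H: 16
  N: 2
  O: 2

C9H16N2O2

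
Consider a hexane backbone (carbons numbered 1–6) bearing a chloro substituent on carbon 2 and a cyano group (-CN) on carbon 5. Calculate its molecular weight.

Atom tally by fragment:
  CH3 → C:1 H:3
  CH(Cl) → C:1 H:1 Cl:1
  CH2 → C:1 H:2
  CH2 → C:1 H:2
  CH(CN) → C:2 H:1 N:1
  CH3 → C:1 H:3
Element totals:
  C: 7
  H: 12
  Cl: 1
  N: 1
Molecular formula: C7H12ClN.
  M = 7(12.011) + 12(1.008) + 35.45 + 14.007
    = 84.077 + 12.096 + 35.450 + 14.007 = 145.630

145.63 g/mol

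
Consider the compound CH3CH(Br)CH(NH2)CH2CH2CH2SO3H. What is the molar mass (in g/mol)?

Atom tally by fragment:
  CH3 → C:1 H:3
  CH(Br) → C:1 H:1 Br:1
  CH(NH2) → C:1 H:3 N:1
  CH2 → C:1 H:2
  CH2 → C:1 H:2
  CH2SO3H → C:1 H:3 S:1 O:3
Element totals:
  C: 6
  H: 14
  Br: 1
  N: 1
  O: 3
  S: 1
Molecular formula: C6H14BrNO3S.
  M = 6(12.011) + 14(1.008) + 79.904 + 14.007 + 3(15.999) + 32.06
    = 72.066 + 14.112 + 79.904 + 14.007 + 47.997 + 32.060 = 260.146

260.15 g/mol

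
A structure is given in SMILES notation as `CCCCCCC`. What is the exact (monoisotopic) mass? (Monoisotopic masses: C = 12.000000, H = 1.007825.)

Atom tally by fragment:
  CH3 → C:1 H:3
  CH2 → C:1 H:2
  CH2 → C:1 H:2
  CH2 → C:1 H:2
  CH2 → C:1 H:2
  CH2 → C:1 H:2
  CH3 → C:1 H:3
Element totals:
  C: 7
  H: 16
Molecular formula: C7H16.
  M = 7(12.0) + 16(1.007825)
    = 84.000000 + 16.125200 = 100.125200

100.1252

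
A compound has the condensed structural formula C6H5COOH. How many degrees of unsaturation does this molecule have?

Atom tally by fragment:
  benzene ring core → C:6 H:6
  (− 1 ring H displaced by substituents)
  + COOH → C:1 H:1 O:2
Element totals:
  C: 7
  H: 6
  O: 2
Molecular formula: C7H6O2.
DoU = (2C + 2 + N − H − X) / 2 = (2·7 + 2 + 0 − 6 − 0) / 2 = 5.

5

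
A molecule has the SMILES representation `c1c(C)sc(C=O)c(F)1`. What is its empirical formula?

C6H5FOS

Atom tally by fragment:
  thiophene ring core → C:4 H:4 S:1
  (− 3 ring H displaced by substituents)
  + CH3 → C:1 H:3
  + CHO → C:1 H:1 O:1
  + F → F:1
Element totals:
  C: 6
  H: 5
  F: 1
  O: 1
  S: 1
Molecular formula: C6H5FOS.
gcd of subscripts (6, 1, 5, 1, 1) = 1, so the empirical formula equals the molecular formula.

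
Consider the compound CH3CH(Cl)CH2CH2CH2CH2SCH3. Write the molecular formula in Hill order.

Atom tally by fragment:
  CH3 → C:1 H:3
  CH(Cl) → C:1 H:1 Cl:1
  CH2 → C:1 H:2
  CH2 → C:1 H:2
  CH2 → C:1 H:2
  CH2SCH3 → C:2 H:5 S:1
Element totals:
  C: 7
  H: 15
  Cl: 1
  S: 1

C7H15ClS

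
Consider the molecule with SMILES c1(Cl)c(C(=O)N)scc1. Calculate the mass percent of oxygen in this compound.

9.90%

Atom tally by fragment:
  thiophene ring core → C:4 H:4 S:1
  (− 2 ring H displaced by substituents)
  + Cl → Cl:1
  + CONH2 → C:1 H:2 O:1 N:1
Element totals:
  C: 5
  H: 4
  Cl: 1
  N: 1
  O: 1
  S: 1
Molecular formula: C5H4ClNOS.
Molar mass = 161.603 g/mol.
Mass from O: 1 × 15.999 = 15.999 g/mol.
%O = 15.999 / 161.603 × 100 = 9.90%.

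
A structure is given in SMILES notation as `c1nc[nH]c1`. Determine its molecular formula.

C3H4N2

Atom tally by fragment:
  imidazole ring core → C:3 H:4 N:2
Element totals:
  C: 3
  H: 4
  N: 2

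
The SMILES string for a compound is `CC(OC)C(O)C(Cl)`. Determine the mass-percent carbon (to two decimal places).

Atom tally by fragment:
  CH3 → C:1 H:3
  CH(OCH3) → C:2 H:4 O:1
  CH(OH) → C:1 H:2 O:1
  CH2Cl → C:1 H:2 Cl:1
Element totals:
  C: 5
  H: 11
  Cl: 1
  O: 2
Molecular formula: C5H11ClO2.
Molar mass = 138.591 g/mol.
Mass from C: 5 × 12.011 = 60.055 g/mol.
%C = 60.055 / 138.591 × 100 = 43.33%.

43.33%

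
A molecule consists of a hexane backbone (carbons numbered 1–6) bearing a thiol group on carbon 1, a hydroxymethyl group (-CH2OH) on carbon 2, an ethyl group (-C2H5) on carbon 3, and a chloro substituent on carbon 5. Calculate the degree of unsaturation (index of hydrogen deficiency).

Atom tally by fragment:
  HSCH2 → C:1 H:3 S:1
  CH(CH2OH) → C:2 H:4 O:1
  CH(C2H5) → C:3 H:6
  CH2 → C:1 H:2
  CH(Cl) → C:1 H:1 Cl:1
  CH3 → C:1 H:3
Element totals:
  C: 9
  H: 19
  Cl: 1
  O: 1
  S: 1
Molecular formula: C9H19ClOS.
DoU = (2C + 2 + N − H − X) / 2 = (2·9 + 2 + 0 − 19 − 1) / 2 = 0.

0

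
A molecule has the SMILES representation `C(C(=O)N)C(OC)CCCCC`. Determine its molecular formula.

Atom tally by fragment:
  H2NOCCH2 → C:2 H:4 O:1 N:1
  CH(OCH3) → C:2 H:4 O:1
  CH2 → C:1 H:2
  CH2 → C:1 H:2
  CH2 → C:1 H:2
  CH2 → C:1 H:2
  CH3 → C:1 H:3
Element totals:
  C: 9
  H: 19
  N: 1
  O: 2

C9H19NO2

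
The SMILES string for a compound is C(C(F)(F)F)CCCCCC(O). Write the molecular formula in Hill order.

C8H15F3O

Atom tally by fragment:
  F3CCH2 → C:2 H:2 F:3
  CH2 → C:1 H:2
  CH2 → C:1 H:2
  CH2 → C:1 H:2
  CH2 → C:1 H:2
  CH2 → C:1 H:2
  CH2OH → C:1 H:3 O:1
Element totals:
  C: 8
  H: 15
  F: 3
  O: 1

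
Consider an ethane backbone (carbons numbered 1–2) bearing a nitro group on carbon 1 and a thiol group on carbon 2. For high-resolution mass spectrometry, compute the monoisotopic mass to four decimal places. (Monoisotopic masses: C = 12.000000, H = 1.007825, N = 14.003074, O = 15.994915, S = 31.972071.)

Atom tally by fragment:
  O2NCH2 → C:1 H:2 N:1 O:2
  CH2SH → C:1 H:3 S:1
Element totals:
  C: 2
  H: 5
  N: 1
  O: 2
  S: 1
Molecular formula: C2H5NO2S.
  M = 2(12.0) + 5(1.007825) + 14.003074 + 2(15.994915) + 31.972071
    = 24.000000 + 5.039125 + 14.003074 + 31.989830 + 31.972071 = 107.004100

107.0041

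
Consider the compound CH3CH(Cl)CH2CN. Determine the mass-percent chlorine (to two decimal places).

34.23%

Atom tally by fragment:
  CH3 → C:1 H:3
  CH(Cl) → C:1 H:1 Cl:1
  CH2CN → C:2 H:2 N:1
Element totals:
  C: 4
  H: 6
  Cl: 1
  N: 1
Molecular formula: C4H6ClN.
Molar mass = 103.549 g/mol.
Mass from Cl: 1 × 35.45 = 35.450 g/mol.
%Cl = 35.450 / 103.549 × 100 = 34.23%.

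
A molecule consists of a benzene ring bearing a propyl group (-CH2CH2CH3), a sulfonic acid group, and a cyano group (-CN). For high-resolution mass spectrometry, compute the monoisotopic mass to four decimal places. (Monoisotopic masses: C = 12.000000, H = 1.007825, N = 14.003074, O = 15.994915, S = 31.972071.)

225.0460

Atom tally by fragment:
  benzene ring core → C:6 H:6
  (− 3 ring H displaced by substituents)
  + CH2CH2CH3 → C:3 H:7
  + SO3H → S:1 O:3 H:1
  + CN → C:1 N:1
Element totals:
  C: 10
  H: 11
  N: 1
  O: 3
  S: 1
Molecular formula: C10H11NO3S.
  M = 10(12.0) + 11(1.007825) + 14.003074 + 3(15.994915) + 31.972071
    = 120.000000 + 11.086075 + 14.003074 + 47.984745 + 31.972071 = 225.045965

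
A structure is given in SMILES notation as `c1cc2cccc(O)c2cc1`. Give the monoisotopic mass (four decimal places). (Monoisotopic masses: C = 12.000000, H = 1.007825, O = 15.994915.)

144.0575

Atom tally by fragment:
  naphthalene ring system core → C:10 H:8
  (− 1 ring H displaced by substituents)
  + OH → O:1 H:1
Element totals:
  C: 10
  H: 8
  O: 1
Molecular formula: C10H8O.
  M = 10(12.0) + 8(1.007825) + 15.994915
    = 120.000000 + 8.062600 + 15.994915 = 144.057515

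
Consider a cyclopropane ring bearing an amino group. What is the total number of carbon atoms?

3

Atom tally by fragment:
  cyclopropane ring core → C:3 H:6
  (− 1 ring H displaced by substituents)
  + NH2 → N:1 H:2
Element totals:
  C: 3
  H: 7
  N: 1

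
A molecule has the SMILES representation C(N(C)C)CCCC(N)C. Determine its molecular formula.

C8H20N2

Atom tally by fragment:
  (CH3)2NCH2 → C:3 H:8 N:1
  CH2 → C:1 H:2
  CH2 → C:1 H:2
  CH2 → C:1 H:2
  CH(NH2) → C:1 H:3 N:1
  CH3 → C:1 H:3
Element totals:
  C: 8
  H: 20
  N: 2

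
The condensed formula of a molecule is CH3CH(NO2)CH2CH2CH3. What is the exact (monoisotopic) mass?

Atom tally by fragment:
  CH3 → C:1 H:3
  CH(NO2) → C:1 H:1 N:1 O:2
  CH2 → C:1 H:2
  CH2 → C:1 H:2
  CH3 → C:1 H:3
Element totals:
  C: 5
  H: 11
  N: 1
  O: 2
Molecular formula: C5H11NO2.
  M = 5(12.0) + 11(1.007825) + 14.003074 + 2(15.994915)
    = 60.000000 + 11.086075 + 14.003074 + 31.989830 = 117.078979

117.0790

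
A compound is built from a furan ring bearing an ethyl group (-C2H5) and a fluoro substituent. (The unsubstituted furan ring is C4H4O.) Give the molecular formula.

Atom tally by fragment:
  furan ring core → C:4 H:4 O:1
  (− 2 ring H displaced by substituents)
  + C2H5 → C:2 H:5
  + F → F:1
Element totals:
  C: 6
  H: 7
  F: 1
  O: 1

C6H7FO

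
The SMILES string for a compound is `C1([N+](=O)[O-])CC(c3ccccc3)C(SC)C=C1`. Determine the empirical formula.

Atom tally by fragment:
  cyclohexene ring core → C:6 H:10
  (− 3 ring H displaced by substituents)
  + NO2 → N:1 O:2
  + C6H5 → C:6 H:5
  + SCH3 → C:1 H:3 S:1
Element totals:
  C: 13
  H: 15
  N: 1
  O: 2
  S: 1
Molecular formula: C13H15NO2S.
gcd of subscripts (13, 15, 1, 2, 1) = 1, so the empirical formula equals the molecular formula.

C13H15NO2S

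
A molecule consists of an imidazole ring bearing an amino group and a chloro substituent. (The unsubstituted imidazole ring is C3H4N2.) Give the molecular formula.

C3H4ClN3

Atom tally by fragment:
  imidazole ring core → C:3 H:4 N:2
  (− 2 ring H displaced by substituents)
  + NH2 → N:1 H:2
  + Cl → Cl:1
Element totals:
  C: 3
  H: 4
  Cl: 1
  N: 3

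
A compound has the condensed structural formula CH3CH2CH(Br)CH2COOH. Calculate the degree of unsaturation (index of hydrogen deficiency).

1

Element totals:
  C: 5
  H: 9
  Br: 1
  O: 2
Molecular formula: C5H9BrO2.
DoU = (2C + 2 + N − H − X) / 2 = (2·5 + 2 + 0 − 9 − 1) / 2 = 1.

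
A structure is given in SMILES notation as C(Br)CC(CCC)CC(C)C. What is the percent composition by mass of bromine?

36.13%

Atom tally by fragment:
  BrCH2 → C:1 H:2 Br:1
  CH2 → C:1 H:2
  CH(CH2CH2CH3) → C:4 H:8
  CH2 → C:1 H:2
  CH(CH3) → C:2 H:4
  CH3 → C:1 H:3
Element totals:
  C: 10
  H: 21
  Br: 1
Molecular formula: C10H21Br.
Molar mass = 221.182 g/mol.
Mass from Br: 1 × 79.904 = 79.904 g/mol.
%Br = 79.904 / 221.182 × 100 = 36.13%.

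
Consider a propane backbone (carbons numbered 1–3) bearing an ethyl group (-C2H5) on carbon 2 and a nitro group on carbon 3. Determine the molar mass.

117.15 g/mol

Atom tally by fragment:
  CH3 → C:1 H:3
  CH(C2H5) → C:3 H:6
  CH2NO2 → C:1 H:2 N:1 O:2
Element totals:
  C: 5
  H: 11
  N: 1
  O: 2
Molecular formula: C5H11NO2.
  M = 5(12.011) + 11(1.008) + 14.007 + 2(15.999)
    = 60.055 + 11.088 + 14.007 + 31.998 = 117.148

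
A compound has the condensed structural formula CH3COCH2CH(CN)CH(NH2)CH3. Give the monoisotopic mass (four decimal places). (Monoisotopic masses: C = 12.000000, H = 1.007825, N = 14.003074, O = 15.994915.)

140.0950

Atom tally by fragment:
  CH3COCH2 → C:3 H:5 O:1
  CH(CN) → C:2 H:1 N:1
  CH(NH2) → C:1 H:3 N:1
  CH3 → C:1 H:3
Element totals:
  C: 7
  H: 12
  N: 2
  O: 1
Molecular formula: C7H12N2O.
  M = 7(12.0) + 12(1.007825) + 2(14.003074) + 15.994915
    = 84.000000 + 12.093900 + 28.006148 + 15.994915 = 140.094963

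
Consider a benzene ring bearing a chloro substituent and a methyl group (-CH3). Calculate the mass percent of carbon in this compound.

Atom tally by fragment:
  benzene ring core → C:6 H:6
  (− 2 ring H displaced by substituents)
  + Cl → Cl:1
  + CH3 → C:1 H:3
Element totals:
  C: 7
  H: 7
  Cl: 1
Molecular formula: C7H7Cl.
Molar mass = 126.583 g/mol.
Mass from C: 7 × 12.011 = 84.077 g/mol.
%C = 84.077 / 126.583 × 100 = 66.42%.

66.42%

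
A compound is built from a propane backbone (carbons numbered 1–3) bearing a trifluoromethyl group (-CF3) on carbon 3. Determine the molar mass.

112.09 g/mol

Atom tally by fragment:
  CH3 → C:1 H:3
  CH2 → C:1 H:2
  CH2CF3 → C:2 H:2 F:3
Element totals:
  C: 4
  H: 7
  F: 3
Molecular formula: C4H7F3.
  M = 4(12.011) + 7(1.008) + 3(18.998)
    = 48.044 + 7.056 + 56.994 = 112.094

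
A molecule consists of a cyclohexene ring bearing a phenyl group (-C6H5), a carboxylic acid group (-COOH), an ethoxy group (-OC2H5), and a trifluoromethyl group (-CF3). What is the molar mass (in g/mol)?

314.30 g/mol

Atom tally by fragment:
  cyclohexene ring core → C:6 H:10
  (− 4 ring H displaced by substituents)
  + C6H5 → C:6 H:5
  + COOH → C:1 H:1 O:2
  + OC2H5 → C:2 H:5 O:1
  + CF3 → C:1 F:3
Element totals:
  C: 16
  H: 17
  F: 3
  O: 3
Molecular formula: C16H17F3O3.
  M = 16(12.011) + 17(1.008) + 3(18.998) + 3(15.999)
    = 192.176 + 17.136 + 56.994 + 47.997 = 314.303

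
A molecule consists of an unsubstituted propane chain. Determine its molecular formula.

Atom tally by fragment:
  CH3 → C:1 H:3
  CH2 → C:1 H:2
  CH3 → C:1 H:3
Element totals:
  C: 3
  H: 8

C3H8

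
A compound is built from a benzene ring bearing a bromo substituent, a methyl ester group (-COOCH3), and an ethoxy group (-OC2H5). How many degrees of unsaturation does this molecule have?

Atom tally by fragment:
  benzene ring core → C:6 H:6
  (− 3 ring H displaced by substituents)
  + Br → Br:1
  + COOCH3 → C:2 H:3 O:2
  + OC2H5 → C:2 H:5 O:1
Element totals:
  C: 10
  H: 11
  Br: 1
  O: 3
Molecular formula: C10H11BrO3.
DoU = (2C + 2 + N − H − X) / 2 = (2·10 + 2 + 0 − 11 − 1) / 2 = 5.

5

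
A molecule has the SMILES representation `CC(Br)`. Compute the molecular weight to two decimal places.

108.97 g/mol

Atom tally by fragment:
  CH3 → C:1 H:3
  CH2Br → C:1 H:2 Br:1
Element totals:
  C: 2
  H: 5
  Br: 1
Molecular formula: C2H5Br.
  M = 2(12.011) + 5(1.008) + 79.904
    = 24.022 + 5.040 + 79.904 = 108.966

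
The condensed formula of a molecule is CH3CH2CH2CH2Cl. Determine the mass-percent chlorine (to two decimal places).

38.30%

Atom tally by fragment:
  CH3 → C:1 H:3
  CH2 → C:1 H:2
  CH2 → C:1 H:2
  CH2Cl → C:1 H:2 Cl:1
Element totals:
  C: 4
  H: 9
  Cl: 1
Molecular formula: C4H9Cl.
Molar mass = 92.566 g/mol.
Mass from Cl: 1 × 35.45 = 35.450 g/mol.
%Cl = 35.450 / 92.566 × 100 = 38.30%.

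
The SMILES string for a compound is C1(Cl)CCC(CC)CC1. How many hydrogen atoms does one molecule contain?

15

Atom tally by fragment:
  cyclohexane ring core → C:6 H:12
  (− 2 ring H displaced by substituents)
  + Cl → Cl:1
  + C2H5 → C:2 H:5
Element totals:
  C: 8
  H: 15
  Cl: 1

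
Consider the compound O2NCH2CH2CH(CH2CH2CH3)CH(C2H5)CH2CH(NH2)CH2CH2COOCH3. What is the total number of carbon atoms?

15

Element totals:
  C: 15
  H: 30
  N: 2
  O: 4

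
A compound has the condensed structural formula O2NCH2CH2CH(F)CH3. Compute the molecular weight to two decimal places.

Element totals:
  C: 4
  H: 8
  F: 1
  N: 1
  O: 2
Molecular formula: C4H8FNO2.
  M = 4(12.011) + 8(1.008) + 18.998 + 14.007 + 2(15.999)
    = 48.044 + 8.064 + 18.998 + 14.007 + 31.998 = 121.111

121.11 g/mol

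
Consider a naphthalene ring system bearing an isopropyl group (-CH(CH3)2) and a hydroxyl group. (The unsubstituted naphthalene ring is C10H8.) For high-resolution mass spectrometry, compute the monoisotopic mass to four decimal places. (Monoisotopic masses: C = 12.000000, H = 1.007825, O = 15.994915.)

186.1045

Atom tally by fragment:
  naphthalene ring system core → C:10 H:8
  (− 2 ring H displaced by substituents)
  + CH(CH3)2 → C:3 H:7
  + OH → O:1 H:1
Element totals:
  C: 13
  H: 14
  O: 1
Molecular formula: C13H14O.
  M = 13(12.0) + 14(1.007825) + 15.994915
    = 156.000000 + 14.109550 + 15.994915 = 186.104465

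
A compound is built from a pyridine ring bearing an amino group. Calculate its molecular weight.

94.12 g/mol

Atom tally by fragment:
  pyridine ring core → C:5 H:5 N:1
  (− 1 ring H displaced by substituents)
  + NH2 → N:1 H:2
Element totals:
  C: 5
  H: 6
  N: 2
Molecular formula: C5H6N2.
  M = 5(12.011) + 6(1.008) + 2(14.007)
    = 60.055 + 6.048 + 28.014 = 94.117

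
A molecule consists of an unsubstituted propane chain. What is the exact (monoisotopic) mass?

44.0626

Atom tally by fragment:
  CH3 → C:1 H:3
  CH2 → C:1 H:2
  CH3 → C:1 H:3
Element totals:
  C: 3
  H: 8
Molecular formula: C3H8.
  M = 3(12.0) + 8(1.007825)
    = 36.000000 + 8.062600 = 44.062600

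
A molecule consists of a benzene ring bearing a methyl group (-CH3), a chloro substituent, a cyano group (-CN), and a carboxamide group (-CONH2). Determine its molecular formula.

Atom tally by fragment:
  benzene ring core → C:6 H:6
  (− 4 ring H displaced by substituents)
  + CH3 → C:1 H:3
  + Cl → Cl:1
  + CN → C:1 N:1
  + CONH2 → C:1 H:2 O:1 N:1
Element totals:
  C: 9
  H: 7
  Cl: 1
  N: 2
  O: 1

C9H7ClN2O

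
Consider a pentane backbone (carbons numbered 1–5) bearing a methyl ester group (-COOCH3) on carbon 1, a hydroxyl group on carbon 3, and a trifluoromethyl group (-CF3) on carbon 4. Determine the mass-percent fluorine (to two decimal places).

26.61%

Atom tally by fragment:
  CH3OOCCH2 → C:3 H:5 O:2
  CH2 → C:1 H:2
  CH(OH) → C:1 H:2 O:1
  CH(CF3) → C:2 H:1 F:3
  CH3 → C:1 H:3
Element totals:
  C: 8
  H: 13
  F: 3
  O: 3
Molecular formula: C8H13F3O3.
Molar mass = 214.183 g/mol.
Mass from F: 3 × 18.998 = 56.994 g/mol.
%F = 56.994 / 214.183 × 100 = 26.61%.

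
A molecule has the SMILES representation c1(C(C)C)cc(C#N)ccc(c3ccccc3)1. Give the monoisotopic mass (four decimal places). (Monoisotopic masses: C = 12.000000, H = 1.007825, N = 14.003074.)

221.1204

Atom tally by fragment:
  benzene ring core → C:6 H:6
  (− 3 ring H displaced by substituents)
  + CH(CH3)2 → C:3 H:7
  + CN → C:1 N:1
  + C6H5 → C:6 H:5
Element totals:
  C: 16
  H: 15
  N: 1
Molecular formula: C16H15N.
  M = 16(12.0) + 15(1.007825) + 14.003074
    = 192.000000 + 15.117375 + 14.003074 = 221.120449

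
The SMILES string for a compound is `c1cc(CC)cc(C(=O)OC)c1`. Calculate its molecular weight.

Atom tally by fragment:
  benzene ring core → C:6 H:6
  (− 2 ring H displaced by substituents)
  + C2H5 → C:2 H:5
  + COOCH3 → C:2 H:3 O:2
Element totals:
  C: 10
  H: 12
  O: 2
Molecular formula: C10H12O2.
  M = 10(12.011) + 12(1.008) + 2(15.999)
    = 120.110 + 12.096 + 31.998 = 164.204

164.20 g/mol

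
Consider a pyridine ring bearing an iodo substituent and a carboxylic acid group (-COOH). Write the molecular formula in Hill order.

Atom tally by fragment:
  pyridine ring core → C:5 H:5 N:1
  (− 2 ring H displaced by substituents)
  + I → I:1
  + COOH → C:1 H:1 O:2
Element totals:
  C: 6
  H: 4
  I: 1
  N: 1
  O: 2

C6H4INO2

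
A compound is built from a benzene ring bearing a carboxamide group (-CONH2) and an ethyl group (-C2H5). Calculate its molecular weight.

149.19 g/mol

Atom tally by fragment:
  benzene ring core → C:6 H:6
  (− 2 ring H displaced by substituents)
  + CONH2 → C:1 H:2 O:1 N:1
  + C2H5 → C:2 H:5
Element totals:
  C: 9
  H: 11
  N: 1
  O: 1
Molecular formula: C9H11NO.
  M = 9(12.011) + 11(1.008) + 14.007 + 15.999
    = 108.099 + 11.088 + 14.007 + 15.999 = 149.193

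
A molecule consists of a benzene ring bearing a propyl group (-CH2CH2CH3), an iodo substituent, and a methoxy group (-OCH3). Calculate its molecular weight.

276.12 g/mol

Atom tally by fragment:
  benzene ring core → C:6 H:6
  (− 3 ring H displaced by substituents)
  + CH2CH2CH3 → C:3 H:7
  + I → I:1
  + OCH3 → C:1 H:3 O:1
Element totals:
  C: 10
  H: 13
  I: 1
  O: 1
Molecular formula: C10H13IO.
  M = 10(12.011) + 13(1.008) + 126.904 + 15.999
    = 120.110 + 13.104 + 126.904 + 15.999 = 276.117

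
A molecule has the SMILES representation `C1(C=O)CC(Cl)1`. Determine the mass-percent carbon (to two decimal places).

45.96%

Atom tally by fragment:
  cyclopropane ring core → C:3 H:6
  (− 2 ring H displaced by substituents)
  + CHO → C:1 H:1 O:1
  + Cl → Cl:1
Element totals:
  C: 4
  H: 5
  Cl: 1
  O: 1
Molecular formula: C4H5ClO.
Molar mass = 104.533 g/mol.
Mass from C: 4 × 12.011 = 48.044 g/mol.
%C = 48.044 / 104.533 × 100 = 45.96%.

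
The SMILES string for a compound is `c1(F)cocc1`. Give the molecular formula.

Atom tally by fragment:
  furan ring core → C:4 H:4 O:1
  (− 1 ring H displaced by substituents)
  + F → F:1
Element totals:
  C: 4
  H: 3
  F: 1
  O: 1

C4H3FO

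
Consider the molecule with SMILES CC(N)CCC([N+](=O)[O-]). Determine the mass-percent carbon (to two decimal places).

Atom tally by fragment:
  CH3 → C:1 H:3
  CH(NH2) → C:1 H:3 N:1
  CH2 → C:1 H:2
  CH2 → C:1 H:2
  CH2NO2 → C:1 H:2 N:1 O:2
Element totals:
  C: 5
  H: 12
  N: 2
  O: 2
Molecular formula: C5H12N2O2.
Molar mass = 132.163 g/mol.
Mass from C: 5 × 12.011 = 60.055 g/mol.
%C = 60.055 / 132.163 × 100 = 45.44%.

45.44%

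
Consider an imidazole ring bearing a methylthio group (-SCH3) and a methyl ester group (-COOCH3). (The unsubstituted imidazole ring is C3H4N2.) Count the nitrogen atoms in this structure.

2

Atom tally by fragment:
  imidazole ring core → C:3 H:4 N:2
  (− 2 ring H displaced by substituents)
  + SCH3 → C:1 H:3 S:1
  + COOCH3 → C:2 H:3 O:2
Element totals:
  C: 6
  H: 8
  N: 2
  O: 2
  S: 1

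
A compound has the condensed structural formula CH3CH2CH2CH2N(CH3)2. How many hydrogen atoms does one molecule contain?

15

Element totals:
  C: 6
  H: 15
  N: 1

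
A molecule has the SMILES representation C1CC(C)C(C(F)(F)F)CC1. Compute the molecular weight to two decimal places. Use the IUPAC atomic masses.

Atom tally by fragment:
  cyclohexane ring core → C:6 H:12
  (− 2 ring H displaced by substituents)
  + CH3 → C:1 H:3
  + CF3 → C:1 F:3
Element totals:
  C: 8
  H: 13
  F: 3
Molecular formula: C8H13F3.
  M = 8(12.011) + 13(1.008) + 3(18.998)
    = 96.088 + 13.104 + 56.994 = 166.186

166.19 g/mol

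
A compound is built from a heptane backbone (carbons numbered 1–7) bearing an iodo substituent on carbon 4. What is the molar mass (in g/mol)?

Atom tally by fragment:
  CH3 → C:1 H:3
  CH2 → C:1 H:2
  CH2 → C:1 H:2
  CH(I) → C:1 H:1 I:1
  CH2 → C:1 H:2
  CH2 → C:1 H:2
  CH3 → C:1 H:3
Element totals:
  C: 7
  H: 15
  I: 1
Molecular formula: C7H15I.
  M = 7(12.011) + 15(1.008) + 126.904
    = 84.077 + 15.120 + 126.904 = 226.101

226.10 g/mol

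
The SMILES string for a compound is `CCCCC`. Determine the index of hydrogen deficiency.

0

Atom tally by fragment:
  CH3 → C:1 H:3
  CH2 → C:1 H:2
  CH2 → C:1 H:2
  CH2 → C:1 H:2
  CH3 → C:1 H:3
Element totals:
  C: 5
  H: 12
Molecular formula: C5H12.
DoU = (2C + 2 + N − H − X) / 2 = (2·5 + 2 + 0 − 12 − 0) / 2 = 0.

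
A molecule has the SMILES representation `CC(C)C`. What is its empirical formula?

Atom tally by fragment:
  CH3 → C:1 H:3
  CH(CH3) → C:2 H:4
  CH3 → C:1 H:3
Element totals:
  C: 4
  H: 10
Molecular formula: C4H10.
gcd of subscripts = 2; dividing each by 2:
  C: 4/2 = 2
  H: 10/2 = 5

C2H5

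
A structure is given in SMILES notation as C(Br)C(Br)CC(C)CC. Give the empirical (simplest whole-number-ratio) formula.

C7H14Br2

Atom tally by fragment:
  BrCH2 → C:1 H:2 Br:1
  CH(Br) → C:1 H:1 Br:1
  CH2 → C:1 H:2
  CH(CH3) → C:2 H:4
  CH2 → C:1 H:2
  CH3 → C:1 H:3
Element totals:
  C: 7
  H: 14
  Br: 2
Molecular formula: C7H14Br2.
gcd of subscripts (2, 7, 14) = 1, so the empirical formula equals the molecular formula.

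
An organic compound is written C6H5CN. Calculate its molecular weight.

Element totals:
  C: 7
  H: 5
  N: 1
Molecular formula: C7H5N.
  M = 7(12.011) + 5(1.008) + 14.007
    = 84.077 + 5.040 + 14.007 = 103.124

103.12 g/mol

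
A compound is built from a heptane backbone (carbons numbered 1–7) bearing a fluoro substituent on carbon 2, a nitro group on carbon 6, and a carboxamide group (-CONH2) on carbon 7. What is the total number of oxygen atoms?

3

Atom tally by fragment:
  CH3 → C:1 H:3
  CH(F) → C:1 H:1 F:1
  CH2 → C:1 H:2
  CH2 → C:1 H:2
  CH2 → C:1 H:2
  CH(NO2) → C:1 H:1 N:1 O:2
  CH2CONH2 → C:2 H:4 O:1 N:1
Element totals:
  C: 8
  H: 15
  F: 1
  N: 2
  O: 3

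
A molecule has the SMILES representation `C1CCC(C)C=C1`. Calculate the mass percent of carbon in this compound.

87.42%

Atom tally by fragment:
  cyclohexene ring core → C:6 H:10
  (− 1 ring H displaced by substituents)
  + CH3 → C:1 H:3
Element totals:
  C: 7
  H: 12
Molecular formula: C7H12.
Molar mass = 96.173 g/mol.
Mass from C: 7 × 12.011 = 84.077 g/mol.
%C = 84.077 / 96.173 × 100 = 87.42%.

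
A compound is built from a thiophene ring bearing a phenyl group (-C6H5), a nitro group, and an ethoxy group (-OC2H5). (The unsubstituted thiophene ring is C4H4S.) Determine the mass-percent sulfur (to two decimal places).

Atom tally by fragment:
  thiophene ring core → C:4 H:4 S:1
  (− 3 ring H displaced by substituents)
  + C6H5 → C:6 H:5
  + NO2 → N:1 O:2
  + OC2H5 → C:2 H:5 O:1
Element totals:
  C: 12
  H: 11
  N: 1
  O: 3
  S: 1
Molecular formula: C12H11NO3S.
Molar mass = 249.284 g/mol.
Mass from S: 1 × 32.06 = 32.060 g/mol.
%S = 32.060 / 249.284 × 100 = 12.86%.

12.86%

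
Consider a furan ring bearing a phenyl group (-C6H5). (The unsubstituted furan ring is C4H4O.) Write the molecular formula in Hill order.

Atom tally by fragment:
  furan ring core → C:4 H:4 O:1
  (− 1 ring H displaced by substituents)
  + C6H5 → C:6 H:5
Element totals:
  C: 10
  H: 8
  O: 1

C10H8O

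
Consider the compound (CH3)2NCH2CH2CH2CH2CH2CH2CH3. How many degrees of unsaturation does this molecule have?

0

Atom tally by fragment:
  (CH3)2NCH2 → C:3 H:8 N:1
  CH2 → C:1 H:2
  CH2 → C:1 H:2
  CH2 → C:1 H:2
  CH2 → C:1 H:2
  CH2 → C:1 H:2
  CH3 → C:1 H:3
Element totals:
  C: 9
  H: 21
  N: 1
Molecular formula: C9H21N.
DoU = (2C + 2 + N − H − X) / 2 = (2·9 + 2 + 1 − 21 − 0) / 2 = 0.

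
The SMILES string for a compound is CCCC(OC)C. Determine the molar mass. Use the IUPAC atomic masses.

102.18 g/mol

Atom tally by fragment:
  CH3 → C:1 H:3
  CH2 → C:1 H:2
  CH2 → C:1 H:2
  CH(OCH3) → C:2 H:4 O:1
  CH3 → C:1 H:3
Element totals:
  C: 6
  H: 14
  O: 1
Molecular formula: C6H14O.
  M = 6(12.011) + 14(1.008) + 15.999
    = 72.066 + 14.112 + 15.999 = 102.177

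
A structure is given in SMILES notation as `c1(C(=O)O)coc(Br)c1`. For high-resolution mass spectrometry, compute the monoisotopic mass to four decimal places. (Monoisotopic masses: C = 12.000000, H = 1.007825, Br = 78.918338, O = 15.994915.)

189.9266

Atom tally by fragment:
  furan ring core → C:4 H:4 O:1
  (− 2 ring H displaced by substituents)
  + COOH → C:1 H:1 O:2
  + Br → Br:1
Element totals:
  C: 5
  H: 3
  Br: 1
  O: 3
Molecular formula: C5H3BrO3.
  M = 5(12.0) + 3(1.007825) + 78.918338 + 3(15.994915)
    = 60.000000 + 3.023475 + 78.918338 + 47.984745 = 189.926558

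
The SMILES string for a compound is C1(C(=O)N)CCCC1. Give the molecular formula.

C6H11NO

Atom tally by fragment:
  cyclopentane ring core → C:5 H:10
  (− 1 ring H displaced by substituents)
  + CONH2 → C:1 H:2 O:1 N:1
Element totals:
  C: 6
  H: 11
  N: 1
  O: 1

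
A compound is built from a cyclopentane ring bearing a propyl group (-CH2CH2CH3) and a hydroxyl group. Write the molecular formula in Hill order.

Atom tally by fragment:
  cyclopentane ring core → C:5 H:10
  (− 2 ring H displaced by substituents)
  + CH2CH2CH3 → C:3 H:7
  + OH → O:1 H:1
Element totals:
  C: 8
  H: 16
  O: 1

C8H16O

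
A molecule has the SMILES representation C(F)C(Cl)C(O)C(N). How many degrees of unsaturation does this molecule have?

0

Atom tally by fragment:
  FCH2 → C:1 H:2 F:1
  CH(Cl) → C:1 H:1 Cl:1
  CH(OH) → C:1 H:2 O:1
  CH2NH2 → C:1 H:4 N:1
Element totals:
  C: 4
  H: 9
  Cl: 1
  F: 1
  N: 1
  O: 1
Molecular formula: C4H9ClFNO.
DoU = (2C + 2 + N − H − X) / 2 = (2·4 + 2 + 1 − 9 − 2) / 2 = 0.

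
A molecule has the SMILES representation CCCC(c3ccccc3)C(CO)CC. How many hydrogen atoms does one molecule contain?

22

Atom tally by fragment:
  CH3 → C:1 H:3
  CH2 → C:1 H:2
  CH2 → C:1 H:2
  CH(C6H5) → C:7 H:6
  CH(CH2OH) → C:2 H:4 O:1
  CH2 → C:1 H:2
  CH3 → C:1 H:3
Element totals:
  C: 14
  H: 22
  O: 1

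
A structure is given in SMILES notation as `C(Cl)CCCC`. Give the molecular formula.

C5H11Cl

Atom tally by fragment:
  ClCH2 → C:1 H:2 Cl:1
  CH2 → C:1 H:2
  CH2 → C:1 H:2
  CH2 → C:1 H:2
  CH3 → C:1 H:3
Element totals:
  C: 5
  H: 11
  Cl: 1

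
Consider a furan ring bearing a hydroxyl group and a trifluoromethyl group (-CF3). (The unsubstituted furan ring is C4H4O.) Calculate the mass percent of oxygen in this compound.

Atom tally by fragment:
  furan ring core → C:4 H:4 O:1
  (− 2 ring H displaced by substituents)
  + OH → O:1 H:1
  + CF3 → C:1 F:3
Element totals:
  C: 5
  H: 3
  F: 3
  O: 2
Molecular formula: C5H3F3O2.
Molar mass = 152.071 g/mol.
Mass from O: 2 × 15.999 = 31.998 g/mol.
%O = 31.998 / 152.071 × 100 = 21.04%.

21.04%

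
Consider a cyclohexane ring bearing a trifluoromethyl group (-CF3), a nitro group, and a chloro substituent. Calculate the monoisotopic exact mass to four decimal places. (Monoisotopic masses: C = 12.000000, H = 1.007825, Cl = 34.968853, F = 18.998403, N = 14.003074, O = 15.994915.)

Atom tally by fragment:
  cyclohexane ring core → C:6 H:12
  (− 3 ring H displaced by substituents)
  + CF3 → C:1 F:3
  + NO2 → N:1 O:2
  + Cl → Cl:1
Element totals:
  C: 7
  H: 9
  Cl: 1
  F: 3
  N: 1
  O: 2
Molecular formula: C7H9ClF3NO2.
  M = 7(12.0) + 9(1.007825) + 34.968853 + 3(18.998403) + 14.003074 + 2(15.994915)
    = 84.000000 + 9.070425 + 34.968853 + 56.995209 + 14.003074 + 31.989830 = 231.027391

231.0274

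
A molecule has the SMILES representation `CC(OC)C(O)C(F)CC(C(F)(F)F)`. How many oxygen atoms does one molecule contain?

Atom tally by fragment:
  CH3 → C:1 H:3
  CH(OCH3) → C:2 H:4 O:1
  CH(OH) → C:1 H:2 O:1
  CH(F) → C:1 H:1 F:1
  CH2 → C:1 H:2
  CH2CF3 → C:2 H:2 F:3
Element totals:
  C: 8
  H: 14
  F: 4
  O: 2

2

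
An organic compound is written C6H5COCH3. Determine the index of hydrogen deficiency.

5

Element totals:
  C: 8
  H: 8
  O: 1
Molecular formula: C8H8O.
DoU = (2C + 2 + N − H − X) / 2 = (2·8 + 2 + 0 − 8 − 0) / 2 = 5.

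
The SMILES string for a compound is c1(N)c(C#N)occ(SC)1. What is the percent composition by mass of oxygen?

Atom tally by fragment:
  furan ring core → C:4 H:4 O:1
  (− 3 ring H displaced by substituents)
  + NH2 → N:1 H:2
  + CN → C:1 N:1
  + SCH3 → C:1 H:3 S:1
Element totals:
  C: 6
  H: 6
  N: 2
  O: 1
  S: 1
Molecular formula: C6H6N2OS.
Molar mass = 154.187 g/mol.
Mass from O: 1 × 15.999 = 15.999 g/mol.
%O = 15.999 / 154.187 × 100 = 10.38%.

10.38%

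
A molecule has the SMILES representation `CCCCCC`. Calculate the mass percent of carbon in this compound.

Atom tally by fragment:
  CH3 → C:1 H:3
  CH2 → C:1 H:2
  CH2 → C:1 H:2
  CH2 → C:1 H:2
  CH2 → C:1 H:2
  CH3 → C:1 H:3
Element totals:
  C: 6
  H: 14
Molecular formula: C6H14.
Molar mass = 86.178 g/mol.
Mass from C: 6 × 12.011 = 72.066 g/mol.
%C = 72.066 / 86.178 × 100 = 83.62%.

83.62%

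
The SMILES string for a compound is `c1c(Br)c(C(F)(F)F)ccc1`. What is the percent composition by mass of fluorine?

25.33%

Atom tally by fragment:
  benzene ring core → C:6 H:6
  (− 2 ring H displaced by substituents)
  + Br → Br:1
  + CF3 → C:1 F:3
Element totals:
  C: 7
  H: 4
  Br: 1
  F: 3
Molecular formula: C7H4BrF3.
Molar mass = 225.007 g/mol.
Mass from F: 3 × 18.998 = 56.994 g/mol.
%F = 56.994 / 225.007 × 100 = 25.33%.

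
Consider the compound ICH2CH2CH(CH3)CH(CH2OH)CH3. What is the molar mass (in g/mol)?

Atom tally by fragment:
  ICH2 → C:1 H:2 I:1
  CH2 → C:1 H:2
  CH(CH3) → C:2 H:4
  CH(CH2OH) → C:2 H:4 O:1
  CH3 → C:1 H:3
Element totals:
  C: 7
  H: 15
  I: 1
  O: 1
Molecular formula: C7H15IO.
  M = 7(12.011) + 15(1.008) + 126.904 + 15.999
    = 84.077 + 15.120 + 126.904 + 15.999 = 242.100

242.10 g/mol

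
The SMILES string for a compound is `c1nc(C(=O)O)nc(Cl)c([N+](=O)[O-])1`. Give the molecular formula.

Atom tally by fragment:
  pyrimidine ring core → C:4 H:4 N:2
  (− 3 ring H displaced by substituents)
  + COOH → C:1 H:1 O:2
  + Cl → Cl:1
  + NO2 → N:1 O:2
Element totals:
  C: 5
  H: 2
  Cl: 1
  N: 3
  O: 4

C5H2ClN3O4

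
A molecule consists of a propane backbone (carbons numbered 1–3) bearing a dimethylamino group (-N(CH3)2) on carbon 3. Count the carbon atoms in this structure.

Atom tally by fragment:
  CH3 → C:1 H:3
  CH2 → C:1 H:2
  CH2N(CH3)2 → C:3 H:8 N:1
Element totals:
  C: 5
  H: 13
  N: 1

5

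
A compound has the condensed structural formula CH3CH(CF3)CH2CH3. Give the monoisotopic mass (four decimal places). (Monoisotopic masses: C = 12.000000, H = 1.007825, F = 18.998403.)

126.0656

Atom tally by fragment:
  CH3 → C:1 H:3
  CH(CF3) → C:2 H:1 F:3
  CH2 → C:1 H:2
  CH3 → C:1 H:3
Element totals:
  C: 5
  H: 9
  F: 3
Molecular formula: C5H9F3.
  M = 5(12.0) + 9(1.007825) + 3(18.998403)
    = 60.000000 + 9.070425 + 56.995209 = 126.065634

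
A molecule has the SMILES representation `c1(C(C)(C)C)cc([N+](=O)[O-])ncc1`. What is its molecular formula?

C9H12N2O2

Atom tally by fragment:
  pyridine ring core → C:5 H:5 N:1
  (− 2 ring H displaced by substituents)
  + C(CH3)3 → C:4 H:9
  + NO2 → N:1 O:2
Element totals:
  C: 9
  H: 12
  N: 2
  O: 2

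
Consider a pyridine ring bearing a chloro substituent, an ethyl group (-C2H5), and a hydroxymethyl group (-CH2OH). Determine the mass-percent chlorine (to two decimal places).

20.66%

Atom tally by fragment:
  pyridine ring core → C:5 H:5 N:1
  (− 3 ring H displaced by substituents)
  + Cl → Cl:1
  + C2H5 → C:2 H:5
  + CH2OH → C:1 H:3 O:1
Element totals:
  C: 8
  H: 10
  Cl: 1
  N: 1
  O: 1
Molecular formula: C8H10ClNO.
Molar mass = 171.624 g/mol.
Mass from Cl: 1 × 35.45 = 35.450 g/mol.
%Cl = 35.450 / 171.624 × 100 = 20.66%.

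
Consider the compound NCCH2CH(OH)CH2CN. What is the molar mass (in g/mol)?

110.12 g/mol

Atom tally by fragment:
  NCCH2 → C:2 H:2 N:1
  CH(OH) → C:1 H:2 O:1
  CH2CN → C:2 H:2 N:1
Element totals:
  C: 5
  H: 6
  N: 2
  O: 1
Molecular formula: C5H6N2O.
  M = 5(12.011) + 6(1.008) + 2(14.007) + 15.999
    = 60.055 + 6.048 + 28.014 + 15.999 = 110.116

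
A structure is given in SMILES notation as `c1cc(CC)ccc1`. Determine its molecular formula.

C8H10

Atom tally by fragment:
  benzene ring core → C:6 H:6
  (− 1 ring H displaced by substituents)
  + C2H5 → C:2 H:5
Element totals:
  C: 8
  H: 10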